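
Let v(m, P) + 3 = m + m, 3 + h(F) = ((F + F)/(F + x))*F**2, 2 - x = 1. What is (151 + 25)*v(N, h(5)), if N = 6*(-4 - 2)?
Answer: -13200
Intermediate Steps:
x = 1 (x = 2 - 1*1 = 2 - 1 = 1)
h(F) = -3 + 2*F**3/(1 + F) (h(F) = -3 + ((F + F)/(F + 1))*F**2 = -3 + ((2*F)/(1 + F))*F**2 = -3 + (2*F/(1 + F))*F**2 = -3 + 2*F**3/(1 + F))
N = -36 (N = 6*(-6) = -36)
v(m, P) = -3 + 2*m (v(m, P) = -3 + (m + m) = -3 + 2*m)
(151 + 25)*v(N, h(5)) = (151 + 25)*(-3 + 2*(-36)) = 176*(-3 - 72) = 176*(-75) = -13200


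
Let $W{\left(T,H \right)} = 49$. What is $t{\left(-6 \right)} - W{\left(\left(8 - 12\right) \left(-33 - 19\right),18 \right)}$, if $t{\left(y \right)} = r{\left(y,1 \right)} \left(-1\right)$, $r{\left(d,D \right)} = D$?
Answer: $-50$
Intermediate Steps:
$t{\left(y \right)} = -1$ ($t{\left(y \right)} = 1 \left(-1\right) = -1$)
$t{\left(-6 \right)} - W{\left(\left(8 - 12\right) \left(-33 - 19\right),18 \right)} = -1 - 49 = -50$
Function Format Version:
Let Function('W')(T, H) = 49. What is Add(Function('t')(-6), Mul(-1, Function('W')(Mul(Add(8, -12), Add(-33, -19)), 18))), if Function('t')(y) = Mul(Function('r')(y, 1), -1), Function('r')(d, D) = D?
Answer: -50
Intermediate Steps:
Function('t')(y) = -1 (Function('t')(y) = Mul(1, -1) = -1)
Add(Function('t')(-6), Mul(-1, Function('W')(Mul(Add(8, -12), Add(-33, -19)), 18))) = Add(-1, Mul(-1, 49)) = Add(-1, -49) = -50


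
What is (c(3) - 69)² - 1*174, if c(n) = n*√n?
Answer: 4614 - 414*√3 ≈ 3896.9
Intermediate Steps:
c(n) = n^(3/2)
(c(3) - 69)² - 1*174 = (3^(3/2) - 69)² - 1*174 = (3*√3 - 69)² - 174 = (-69 + 3*√3)² - 174 = -174 + (-69 + 3*√3)²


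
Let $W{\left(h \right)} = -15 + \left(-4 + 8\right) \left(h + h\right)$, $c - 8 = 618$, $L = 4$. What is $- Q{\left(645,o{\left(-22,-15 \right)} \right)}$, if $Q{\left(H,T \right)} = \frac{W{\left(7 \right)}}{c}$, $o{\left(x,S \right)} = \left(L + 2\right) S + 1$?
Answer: $- \frac{41}{626} \approx -0.065495$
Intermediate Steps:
$c = 626$ ($c = 8 + 618 = 626$)
$o{\left(x,S \right)} = 1 + 6 S$ ($o{\left(x,S \right)} = \left(4 + 2\right) S + 1 = 6 S + 1 = 1 + 6 S$)
$W{\left(h \right)} = -15 + 8 h$ ($W{\left(h \right)} = -15 + 4 \cdot 2 h = -15 + 8 h$)
$Q{\left(H,T \right)} = \frac{41}{626}$ ($Q{\left(H,T \right)} = \frac{-15 + 8 \cdot 7}{626} = \left(-15 + 56\right) \frac{1}{626} = 41 \cdot \frac{1}{626} = \frac{41}{626}$)
$- Q{\left(645,o{\left(-22,-15 \right)} \right)} = \left(-1\right) \frac{41}{626} = - \frac{41}{626}$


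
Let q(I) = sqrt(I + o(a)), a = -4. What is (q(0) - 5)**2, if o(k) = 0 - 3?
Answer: (5 - I*sqrt(3))**2 ≈ 22.0 - 17.32*I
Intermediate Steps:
o(k) = -3
q(I) = sqrt(-3 + I) (q(I) = sqrt(I - 3) = sqrt(-3 + I))
(q(0) - 5)**2 = (sqrt(-3 + 0) - 5)**2 = (sqrt(-3) - 5)**2 = (I*sqrt(3) - 5)**2 = (-5 + I*sqrt(3))**2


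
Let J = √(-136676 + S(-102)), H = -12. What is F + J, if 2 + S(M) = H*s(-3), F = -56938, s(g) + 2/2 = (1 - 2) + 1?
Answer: -56938 + I*√136666 ≈ -56938.0 + 369.68*I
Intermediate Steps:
s(g) = -1 (s(g) = -1 + ((1 - 2) + 1) = -1 + (-1 + 1) = -1 + 0 = -1)
S(M) = 10 (S(M) = -2 - 12*(-1) = -2 + 12 = 10)
J = I*√136666 (J = √(-136676 + 10) = √(-136666) = I*√136666 ≈ 369.68*I)
F + J = -56938 + I*√136666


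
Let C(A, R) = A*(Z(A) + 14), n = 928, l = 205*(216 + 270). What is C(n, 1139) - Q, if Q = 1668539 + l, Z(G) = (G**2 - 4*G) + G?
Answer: 794840023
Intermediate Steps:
l = 99630 (l = 205*486 = 99630)
Z(G) = G**2 - 3*G
Q = 1768169 (Q = 1668539 + 99630 = 1768169)
C(A, R) = A*(14 + A*(-3 + A)) (C(A, R) = A*(A*(-3 + A) + 14) = A*(14 + A*(-3 + A)))
C(n, 1139) - Q = 928*(14 + 928*(-3 + 928)) - 1*1768169 = 928*(14 + 928*925) - 1768169 = 928*(14 + 858400) - 1768169 = 928*858414 - 1768169 = 796608192 - 1768169 = 794840023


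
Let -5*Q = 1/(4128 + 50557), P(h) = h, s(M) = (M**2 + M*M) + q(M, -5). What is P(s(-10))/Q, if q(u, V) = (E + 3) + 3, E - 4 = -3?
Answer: -56598975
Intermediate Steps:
E = 1 (E = 4 - 3 = 1)
q(u, V) = 7 (q(u, V) = (1 + 3) + 3 = 4 + 3 = 7)
s(M) = 7 + 2*M**2 (s(M) = (M**2 + M*M) + 7 = (M**2 + M**2) + 7 = 2*M**2 + 7 = 7 + 2*M**2)
Q = -1/273425 (Q = -1/(5*(4128 + 50557)) = -1/5/54685 = -1/5*1/54685 = -1/273425 ≈ -3.6573e-6)
P(s(-10))/Q = (7 + 2*(-10)**2)/(-1/273425) = (7 + 2*100)*(-273425) = (7 + 200)*(-273425) = 207*(-273425) = -56598975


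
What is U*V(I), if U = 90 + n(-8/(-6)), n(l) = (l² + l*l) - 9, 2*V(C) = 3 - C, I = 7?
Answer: -1522/9 ≈ -169.11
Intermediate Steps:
V(C) = 3/2 - C/2 (V(C) = (3 - C)/2 = 3/2 - C/2)
n(l) = -9 + 2*l² (n(l) = (l² + l²) - 9 = 2*l² - 9 = -9 + 2*l²)
U = 761/9 (U = 90 + (-9 + 2*(-8/(-6))²) = 90 + (-9 + 2*(-8*(-⅙))²) = 90 + (-9 + 2*(4/3)²) = 90 + (-9 + 2*(16/9)) = 90 + (-9 + 32/9) = 90 - 49/9 = 761/9 ≈ 84.556)
U*V(I) = 761*(3/2 - ½*7)/9 = 761*(3/2 - 7/2)/9 = (761/9)*(-2) = -1522/9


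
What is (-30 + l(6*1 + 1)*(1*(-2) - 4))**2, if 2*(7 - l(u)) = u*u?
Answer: 5625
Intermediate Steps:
l(u) = 7 - u**2/2 (l(u) = 7 - u*u/2 = 7 - u**2/2)
(-30 + l(6*1 + 1)*(1*(-2) - 4))**2 = (-30 + (7 - (6*1 + 1)**2/2)*(1*(-2) - 4))**2 = (-30 + (7 - (6 + 1)**2/2)*(-2 - 4))**2 = (-30 + (7 - 1/2*7**2)*(-6))**2 = (-30 + (7 - 1/2*49)*(-6))**2 = (-30 + (7 - 49/2)*(-6))**2 = (-30 - 35/2*(-6))**2 = (-30 + 105)**2 = 75**2 = 5625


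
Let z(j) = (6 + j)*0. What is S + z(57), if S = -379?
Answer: -379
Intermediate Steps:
z(j) = 0
S + z(57) = -379 + 0 = -379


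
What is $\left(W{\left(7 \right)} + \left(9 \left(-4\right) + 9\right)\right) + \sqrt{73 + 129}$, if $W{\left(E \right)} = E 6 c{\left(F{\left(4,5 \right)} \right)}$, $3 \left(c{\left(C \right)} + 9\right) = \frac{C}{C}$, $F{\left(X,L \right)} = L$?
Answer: $-391 + \sqrt{202} \approx -376.79$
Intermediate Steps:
$c{\left(C \right)} = - \frac{26}{3}$ ($c{\left(C \right)} = -9 + \frac{C \frac{1}{C}}{3} = -9 + \frac{1}{3} \cdot 1 = -9 + \frac{1}{3} = - \frac{26}{3}$)
$W{\left(E \right)} = - 52 E$ ($W{\left(E \right)} = E 6 \left(- \frac{26}{3}\right) = 6 E \left(- \frac{26}{3}\right) = - 52 E$)
$\left(W{\left(7 \right)} + \left(9 \left(-4\right) + 9\right)\right) + \sqrt{73 + 129} = \left(\left(-52\right) 7 + \left(9 \left(-4\right) + 9\right)\right) + \sqrt{73 + 129} = \left(-364 + \left(-36 + 9\right)\right) + \sqrt{202} = \left(-364 - 27\right) + \sqrt{202} = -391 + \sqrt{202}$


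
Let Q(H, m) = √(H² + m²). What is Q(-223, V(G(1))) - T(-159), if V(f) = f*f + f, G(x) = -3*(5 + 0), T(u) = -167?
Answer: 167 + √93829 ≈ 473.32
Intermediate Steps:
G(x) = -15 (G(x) = -3*5 = -15)
V(f) = f + f² (V(f) = f² + f = f + f²)
Q(-223, V(G(1))) - T(-159) = √((-223)² + (-15*(1 - 15))²) - 1*(-167) = √(49729 + (-15*(-14))²) + 167 = √(49729 + 210²) + 167 = √(49729 + 44100) + 167 = √93829 + 167 = 167 + √93829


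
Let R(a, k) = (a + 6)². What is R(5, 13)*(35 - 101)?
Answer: -7986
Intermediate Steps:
R(a, k) = (6 + a)²
R(5, 13)*(35 - 101) = (6 + 5)²*(35 - 101) = 11²*(-66) = 121*(-66) = -7986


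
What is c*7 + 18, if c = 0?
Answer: 18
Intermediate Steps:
c*7 + 18 = 0*7 + 18 = 0 + 18 = 18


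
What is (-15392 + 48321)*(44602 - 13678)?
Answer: 1018296396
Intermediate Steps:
(-15392 + 48321)*(44602 - 13678) = 32929*30924 = 1018296396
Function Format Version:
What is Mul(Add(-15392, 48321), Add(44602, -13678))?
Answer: 1018296396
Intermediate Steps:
Mul(Add(-15392, 48321), Add(44602, -13678)) = Mul(32929, 30924) = 1018296396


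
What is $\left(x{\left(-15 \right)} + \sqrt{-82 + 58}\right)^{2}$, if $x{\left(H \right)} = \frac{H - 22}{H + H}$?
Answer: $- \frac{20231}{900} + \frac{74 i \sqrt{6}}{15} \approx -22.479 + 12.084 i$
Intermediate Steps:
$x{\left(H \right)} = \frac{-22 + H}{2 H}$
$\left(x{\left(-15 \right)} + \sqrt{-82 + 58}\right)^{2} = \left(\frac{-22 - 15}{2 \left(-15\right)} + \sqrt{-82 + 58}\right)^{2} = \left(\frac{1}{2} \left(- \frac{1}{15}\right) \left(-37\right) + \sqrt{-24}\right)^{2} = \left(\frac{37}{30} + 2 i \sqrt{6}\right)^{2}$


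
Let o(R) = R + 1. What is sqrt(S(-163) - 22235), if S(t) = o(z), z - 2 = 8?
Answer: 4*I*sqrt(1389) ≈ 149.08*I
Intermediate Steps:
z = 10 (z = 2 + 8 = 10)
o(R) = 1 + R
S(t) = 11 (S(t) = 1 + 10 = 11)
sqrt(S(-163) - 22235) = sqrt(11 - 22235) = sqrt(-22224) = 4*I*sqrt(1389)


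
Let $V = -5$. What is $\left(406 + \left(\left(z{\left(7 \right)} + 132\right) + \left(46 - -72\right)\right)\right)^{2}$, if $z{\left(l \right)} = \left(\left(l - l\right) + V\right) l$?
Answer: $385641$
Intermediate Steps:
$z{\left(l \right)} = - 5 l$ ($z{\left(l \right)} = \left(\left(l - l\right) - 5\right) l = \left(0 - 5\right) l = - 5 l$)
$\left(406 + \left(\left(z{\left(7 \right)} + 132\right) + \left(46 - -72\right)\right)\right)^{2} = \left(406 + \left(\left(\left(-5\right) 7 + 132\right) + \left(46 - -72\right)\right)\right)^{2} = \left(406 + \left(\left(-35 + 132\right) + \left(46 + 72\right)\right)\right)^{2} = \left(406 + \left(97 + 118\right)\right)^{2} = \left(406 + 215\right)^{2} = 621^{2} = 385641$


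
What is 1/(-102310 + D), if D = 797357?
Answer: 1/695047 ≈ 1.4388e-6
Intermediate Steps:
1/(-102310 + D) = 1/(-102310 + 797357) = 1/695047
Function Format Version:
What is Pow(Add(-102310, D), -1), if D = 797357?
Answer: Rational(1, 695047) ≈ 1.4388e-6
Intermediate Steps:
Pow(Add(-102310, D), -1) = Pow(Add(-102310, 797357), -1) = Pow(695047, -1) = Rational(1, 695047)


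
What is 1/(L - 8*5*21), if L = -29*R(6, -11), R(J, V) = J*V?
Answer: 1/1074 ≈ 0.00093110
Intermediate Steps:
L = 1914 (L = -174*(-11) = -29*(-66) = 1914)
1/(L - 8*5*21) = 1/(1914 - 8*5*21) = 1/(1914 - 40*21) = 1/(1914 - 840) = 1/1074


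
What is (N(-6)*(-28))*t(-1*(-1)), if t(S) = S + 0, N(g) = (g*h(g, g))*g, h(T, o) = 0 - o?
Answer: -6048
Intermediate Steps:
h(T, o) = -o
N(g) = -g³ (N(g) = (g*(-g))*g = (-g²)*g = -g³)
t(S) = S
(N(-6)*(-28))*t(-1*(-1)) = (-1*(-6)³*(-28))*(-1*(-1)) = (-1*(-216)*(-28))*1 = (216*(-28))*1 = -6048*1 = -6048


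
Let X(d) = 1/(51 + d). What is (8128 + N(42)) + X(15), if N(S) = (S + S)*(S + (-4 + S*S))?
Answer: 10526737/66 ≈ 1.5950e+5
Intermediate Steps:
N(S) = 2*S*(-4 + S + S**2) (N(S) = (2*S)*(S + (-4 + S**2)) = (2*S)*(-4 + S + S**2) = 2*S*(-4 + S + S**2))
(8128 + N(42)) + X(15) = (8128 + 2*42*(-4 + 42 + 42**2)) + 1/(51 + 15) = (8128 + 2*42*(-4 + 42 + 1764)) + 1/66 = (8128 + 2*42*1802) + 1/66 = (8128 + 151368) + 1/66 = 159496 + 1/66 = 10526737/66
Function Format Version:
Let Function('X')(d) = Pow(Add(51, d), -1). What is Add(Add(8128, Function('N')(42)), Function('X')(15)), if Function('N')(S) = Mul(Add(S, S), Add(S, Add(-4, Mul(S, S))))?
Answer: Rational(10526737, 66) ≈ 1.5950e+5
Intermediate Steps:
Function('N')(S) = Mul(2, S, Add(-4, S, Pow(S, 2))) (Function('N')(S) = Mul(Mul(2, S), Add(S, Add(-4, Pow(S, 2)))) = Mul(Mul(2, S), Add(-4, S, Pow(S, 2))) = Mul(2, S, Add(-4, S, Pow(S, 2))))
Add(Add(8128, Function('N')(42)), Function('X')(15)) = Add(Add(8128, Mul(2, 42, Add(-4, 42, Pow(42, 2)))), Pow(Add(51, 15), -1)) = Add(Add(8128, Mul(2, 42, Add(-4, 42, 1764))), Pow(66, -1)) = Add(Add(8128, Mul(2, 42, 1802)), Rational(1, 66)) = Add(Add(8128, 151368), Rational(1, 66)) = Add(159496, Rational(1, 66)) = Rational(10526737, 66)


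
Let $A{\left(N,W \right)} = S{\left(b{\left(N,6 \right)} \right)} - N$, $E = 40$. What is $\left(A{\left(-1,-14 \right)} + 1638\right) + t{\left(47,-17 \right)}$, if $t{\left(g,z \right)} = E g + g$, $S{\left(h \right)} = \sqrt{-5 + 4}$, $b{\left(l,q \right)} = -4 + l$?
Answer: $3566 + i \approx 3566.0 + 1.0 i$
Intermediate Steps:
$S{\left(h \right)} = i$ ($S{\left(h \right)} = \sqrt{-1} = i$)
$A{\left(N,W \right)} = i - N$
$t{\left(g,z \right)} = 41 g$ ($t{\left(g,z \right)} = 40 g + g = 41 g$)
$\left(A{\left(-1,-14 \right)} + 1638\right) + t{\left(47,-17 \right)} = \left(\left(i - -1\right) + 1638\right) + 41 \cdot 47 = \left(\left(i + 1\right) + 1638\right) + 1927 = \left(\left(1 + i\right) + 1638\right) + 1927 = \left(1639 + i\right) + 1927 = 3566 + i$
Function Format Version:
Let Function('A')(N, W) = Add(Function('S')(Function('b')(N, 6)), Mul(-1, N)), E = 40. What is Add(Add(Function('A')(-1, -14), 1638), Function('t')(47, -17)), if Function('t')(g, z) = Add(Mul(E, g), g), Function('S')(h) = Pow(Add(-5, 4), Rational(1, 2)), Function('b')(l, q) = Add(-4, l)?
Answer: Add(3566, I) ≈ Add(3566.0, Mul(1.0000, I))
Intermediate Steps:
Function('S')(h) = I (Function('S')(h) = Pow(-1, Rational(1, 2)) = I)
Function('A')(N, W) = Add(I, Mul(-1, N))
Function('t')(g, z) = Mul(41, g) (Function('t')(g, z) = Add(Mul(40, g), g) = Mul(41, g))
Add(Add(Function('A')(-1, -14), 1638), Function('t')(47, -17)) = Add(Add(Add(I, Mul(-1, -1)), 1638), Mul(41, 47)) = Add(Add(Add(I, 1), 1638), 1927) = Add(Add(Add(1, I), 1638), 1927) = Add(Add(1639, I), 1927) = Add(3566, I)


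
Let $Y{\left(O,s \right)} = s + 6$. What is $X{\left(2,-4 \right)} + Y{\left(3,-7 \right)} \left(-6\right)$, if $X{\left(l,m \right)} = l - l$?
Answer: $6$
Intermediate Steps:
$X{\left(l,m \right)} = 0$
$Y{\left(O,s \right)} = 6 + s$
$X{\left(2,-4 \right)} + Y{\left(3,-7 \right)} \left(-6\right) = 0 + \left(6 - 7\right) \left(-6\right) = 0 - -6 = 0 + 6 = 6$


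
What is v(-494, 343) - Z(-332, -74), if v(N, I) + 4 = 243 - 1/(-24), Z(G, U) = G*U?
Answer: -583895/24 ≈ -24329.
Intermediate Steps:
v(N, I) = 5737/24 (v(N, I) = -4 + (243 - 1/(-24)) = -4 + (243 - 1*(-1/24)) = -4 + (243 + 1/24) = -4 + 5833/24 = 5737/24)
v(-494, 343) - Z(-332, -74) = 5737/24 - (-332)*(-74) = 5737/24 - 1*24568 = 5737/24 - 24568 = -583895/24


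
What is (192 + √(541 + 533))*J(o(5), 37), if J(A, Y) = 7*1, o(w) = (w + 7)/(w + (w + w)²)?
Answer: 1344 + 7*√1074 ≈ 1573.4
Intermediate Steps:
o(w) = (7 + w)/(w + 4*w²) (o(w) = (7 + w)/(w + (2*w)²) = (7 + w)/(w + 4*w²))
J(A, Y) = 7
(192 + √(541 + 533))*J(o(5), 37) = (192 + √(541 + 533))*7 = (192 + √1074)*7 = 1344 + 7*√1074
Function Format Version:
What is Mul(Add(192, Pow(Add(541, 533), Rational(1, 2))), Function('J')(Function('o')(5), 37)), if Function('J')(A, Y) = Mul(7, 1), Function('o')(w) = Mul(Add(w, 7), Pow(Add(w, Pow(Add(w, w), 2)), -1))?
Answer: Add(1344, Mul(7, Pow(1074, Rational(1, 2)))) ≈ 1573.4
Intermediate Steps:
Function('o')(w) = Mul(Pow(Add(w, Mul(4, Pow(w, 2))), -1), Add(7, w)) (Function('o')(w) = Mul(Add(7, w), Pow(Add(w, Pow(Mul(2, w), 2)), -1)) = Mul(Add(7, w), Pow(Add(w, Mul(4, Pow(w, 2))), -1)) = Mul(Pow(Add(w, Mul(4, Pow(w, 2))), -1), Add(7, w)))
Function('J')(A, Y) = 7
Mul(Add(192, Pow(Add(541, 533), Rational(1, 2))), Function('J')(Function('o')(5), 37)) = Mul(Add(192, Pow(Add(541, 533), Rational(1, 2))), 7) = Mul(Add(192, Pow(1074, Rational(1, 2))), 7) = Add(1344, Mul(7, Pow(1074, Rational(1, 2))))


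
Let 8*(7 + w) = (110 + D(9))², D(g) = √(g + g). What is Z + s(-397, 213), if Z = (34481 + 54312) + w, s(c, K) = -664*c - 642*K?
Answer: 868651/4 + 165*√2/2 ≈ 2.1728e+5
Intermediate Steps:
D(g) = √2*√g (D(g) = √(2*g) = √2*√g)
w = -7 + (110 + 3*√2)²/8 (w = -7 + (110 + √2*√9)²/8 = -7 + (110 + √2*3)²/8 = -7 + (110 + 3*√2)²/8 ≈ 1624.4)
Z = 361203/4 + 165*√2/2 (Z = (34481 + 54312) + (6031/4 + 165*√2/2) = 88793 + (6031/4 + 165*√2/2) = 361203/4 + 165*√2/2 ≈ 90417.)
Z + s(-397, 213) = (361203/4 + 165*√2/2) + (-664*(-397) - 642*213) = (361203/4 + 165*√2/2) + (263608 - 136746) = (361203/4 + 165*√2/2) + 126862 = 868651/4 + 165*√2/2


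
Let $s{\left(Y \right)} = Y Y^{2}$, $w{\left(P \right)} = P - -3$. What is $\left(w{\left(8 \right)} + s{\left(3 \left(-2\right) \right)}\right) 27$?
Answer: $-5535$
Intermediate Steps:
$w{\left(P \right)} = 3 + P$ ($w{\left(P \right)} = P + 3 = 3 + P$)
$s{\left(Y \right)} = Y^{3}$
$\left(w{\left(8 \right)} + s{\left(3 \left(-2\right) \right)}\right) 27 = \left(\left(3 + 8\right) + \left(3 \left(-2\right)\right)^{3}\right) 27 = \left(11 + \left(-6\right)^{3}\right) 27 = \left(11 - 216\right) 27 = \left(-205\right) 27 = -5535$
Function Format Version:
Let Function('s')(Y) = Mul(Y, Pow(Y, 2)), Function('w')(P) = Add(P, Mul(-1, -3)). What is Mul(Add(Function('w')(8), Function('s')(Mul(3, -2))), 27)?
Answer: -5535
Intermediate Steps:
Function('w')(P) = Add(3, P) (Function('w')(P) = Add(P, 3) = Add(3, P))
Function('s')(Y) = Pow(Y, 3)
Mul(Add(Function('w')(8), Function('s')(Mul(3, -2))), 27) = Mul(Add(Add(3, 8), Pow(Mul(3, -2), 3)), 27) = Mul(Add(11, Pow(-6, 3)), 27) = Mul(Add(11, -216), 27) = Mul(-205, 27) = -5535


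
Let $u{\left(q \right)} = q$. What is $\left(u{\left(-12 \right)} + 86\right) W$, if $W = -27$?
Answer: $-1998$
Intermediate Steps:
$\left(u{\left(-12 \right)} + 86\right) W = \left(-12 + 86\right) \left(-27\right) = 74 \left(-27\right) = -1998$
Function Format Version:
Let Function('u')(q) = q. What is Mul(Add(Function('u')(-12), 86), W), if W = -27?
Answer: -1998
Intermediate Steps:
Mul(Add(Function('u')(-12), 86), W) = Mul(Add(-12, 86), -27) = Mul(74, -27) = -1998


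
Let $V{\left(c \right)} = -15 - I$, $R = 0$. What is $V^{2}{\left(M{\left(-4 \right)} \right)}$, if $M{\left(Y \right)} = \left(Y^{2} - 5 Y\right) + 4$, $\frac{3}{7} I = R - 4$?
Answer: $\frac{289}{9} \approx 32.111$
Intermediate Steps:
$I = - \frac{28}{3}$ ($I = \frac{7 \left(0 - 4\right)}{3} = \frac{7}{3} \left(-4\right) = - \frac{28}{3} \approx -9.3333$)
$M{\left(Y \right)} = 4 + Y^{2} - 5 Y$
$V{\left(c \right)} = - \frac{17}{3}$ ($V{\left(c \right)} = -15 - - \frac{28}{3} = -15 + \frac{28}{3} = - \frac{17}{3}$)
$V^{2}{\left(M{\left(-4 \right)} \right)} = \left(- \frac{17}{3}\right)^{2} = \frac{289}{9}$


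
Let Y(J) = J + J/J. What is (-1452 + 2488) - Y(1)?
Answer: 1034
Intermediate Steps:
Y(J) = 1 + J (Y(J) = J + 1 = 1 + J)
(-1452 + 2488) - Y(1) = (-1452 + 2488) - (1 + 1) = 1036 - 1*2 = 1036 - 2 = 1034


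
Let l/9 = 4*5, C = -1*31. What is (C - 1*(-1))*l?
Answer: -5400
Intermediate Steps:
C = -31
l = 180 (l = 9*(4*5) = 9*20 = 180)
(C - 1*(-1))*l = (-31 - 1*(-1))*180 = (-31 + 1)*180 = -30*180 = -5400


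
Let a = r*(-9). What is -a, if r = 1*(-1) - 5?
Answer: -54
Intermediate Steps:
r = -6 (r = -1 - 5 = -6)
a = 54 (a = -6*(-9) = 54)
-a = -1*54 = -54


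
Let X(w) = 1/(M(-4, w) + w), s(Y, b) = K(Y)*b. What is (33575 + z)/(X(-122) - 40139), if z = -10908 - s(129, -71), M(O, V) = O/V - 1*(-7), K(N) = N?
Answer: -111597869/140747434 ≈ -0.79289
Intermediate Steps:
M(O, V) = 7 + O/V (M(O, V) = O/V + 7 = 7 + O/V)
s(Y, b) = Y*b
z = -1749 (z = -10908 - 129*(-71) = -10908 - 1*(-9159) = -10908 + 9159 = -1749)
X(w) = 1/(7 + w - 4/w) (X(w) = 1/((7 - 4/w) + w) = 1/(7 + w - 4/w))
(33575 + z)/(X(-122) - 40139) = (33575 - 1749)/(-122/(-4 + (-122)² + 7*(-122)) - 40139) = 31826/(-122/(-4 + 14884 - 854) - 40139) = 31826/(-122/14026 - 40139) = 31826/(-122*1/14026 - 40139) = 31826/(-61/7013 - 40139) = 31826/(-281494868/7013) = 31826*(-7013/281494868) = -111597869/140747434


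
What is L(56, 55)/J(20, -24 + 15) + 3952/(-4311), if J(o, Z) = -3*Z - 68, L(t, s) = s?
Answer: -399137/176751 ≈ -2.2582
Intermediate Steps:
J(o, Z) = -68 - 3*Z
L(56, 55)/J(20, -24 + 15) + 3952/(-4311) = 55/(-68 - 3*(-24 + 15)) + 3952/(-4311) = 55/(-68 - 3*(-9)) + 3952*(-1/4311) = 55/(-68 + 27) - 3952/4311 = 55/(-41) - 3952/4311 = 55*(-1/41) - 3952/4311 = -55/41 - 3952/4311 = -399137/176751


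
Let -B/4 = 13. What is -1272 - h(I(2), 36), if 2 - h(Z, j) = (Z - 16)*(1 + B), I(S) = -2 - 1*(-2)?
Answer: -458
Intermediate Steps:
B = -52 (B = -4*13 = -52)
I(S) = 0 (I(S) = -2 + 2 = 0)
h(Z, j) = -814 + 51*Z (h(Z, j) = 2 - (Z - 16)*(1 - 52) = 2 - (-16 + Z)*(-51) = 2 - (816 - 51*Z) = 2 + (-816 + 51*Z) = -814 + 51*Z)
-1272 - h(I(2), 36) = -1272 - (-814 + 51*0) = -1272 - (-814 + 0) = -1272 - 1*(-814) = -1272 + 814 = -458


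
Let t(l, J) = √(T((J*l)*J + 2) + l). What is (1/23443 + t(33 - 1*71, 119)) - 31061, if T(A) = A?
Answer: -728163022/23443 + I*√538154 ≈ -31061.0 + 733.59*I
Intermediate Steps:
t(l, J) = √(2 + l + l*J²) (t(l, J) = √(((J*l)*J + 2) + l) = √((l*J² + 2) + l) = √((2 + l*J²) + l) = √(2 + l + l*J²))
(1/23443 + t(33 - 1*71, 119)) - 31061 = (1/23443 + √(2 + (33 - 1*71) + (33 - 1*71)*119²)) - 31061 = (1/23443 + √(2 + (33 - 71) + (33 - 71)*14161)) - 31061 = (1/23443 + √(2 - 38 - 38*14161)) - 31061 = (1/23443 + √(2 - 38 - 538118)) - 31061 = (1/23443 + √(-538154)) - 31061 = (1/23443 + I*√538154) - 31061 = -728163022/23443 + I*√538154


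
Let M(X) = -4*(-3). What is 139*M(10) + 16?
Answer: 1684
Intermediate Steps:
M(X) = 12
139*M(10) + 16 = 139*12 + 16 = 1668 + 16 = 1684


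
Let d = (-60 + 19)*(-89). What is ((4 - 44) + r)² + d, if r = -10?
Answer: 6149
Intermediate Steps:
d = 3649 (d = -41*(-89) = 3649)
((4 - 44) + r)² + d = ((4 - 44) - 10)² + 3649 = (-40 - 10)² + 3649 = (-50)² + 3649 = 2500 + 3649 = 6149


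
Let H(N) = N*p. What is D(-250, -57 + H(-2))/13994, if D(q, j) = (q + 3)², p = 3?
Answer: 61009/13994 ≈ 4.3597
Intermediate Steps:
H(N) = 3*N (H(N) = N*3 = 3*N)
D(q, j) = (3 + q)²
D(-250, -57 + H(-2))/13994 = (3 - 250)²/13994 = (-247)²*(1/13994) = 61009*(1/13994) = 61009/13994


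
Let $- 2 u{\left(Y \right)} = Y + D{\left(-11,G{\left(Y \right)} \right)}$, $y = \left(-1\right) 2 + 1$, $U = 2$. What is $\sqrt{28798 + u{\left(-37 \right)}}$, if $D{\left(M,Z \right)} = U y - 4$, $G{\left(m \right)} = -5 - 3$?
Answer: $\frac{\sqrt{115278}}{2} \approx 169.76$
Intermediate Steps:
$G{\left(m \right)} = -8$ ($G{\left(m \right)} = -5 - 3 = -8$)
$y = -1$ ($y = -2 + 1 = -1$)
$D{\left(M,Z \right)} = -6$ ($D{\left(M,Z \right)} = 2 \left(-1\right) - 4 = -2 - 4 = -6$)
$u{\left(Y \right)} = 3 - \frac{Y}{2}$ ($u{\left(Y \right)} = - \frac{Y - 6}{2} = - \frac{-6 + Y}{2} = 3 - \frac{Y}{2}$)
$\sqrt{28798 + u{\left(-37 \right)}} = \sqrt{28798 + \left(3 - - \frac{37}{2}\right)} = \sqrt{28798 + \left(3 + \frac{37}{2}\right)} = \sqrt{28798 + \frac{43}{2}} = \sqrt{\frac{57639}{2}} = \frac{\sqrt{115278}}{2}$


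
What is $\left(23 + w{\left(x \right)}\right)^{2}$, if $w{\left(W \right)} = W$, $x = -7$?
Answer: $256$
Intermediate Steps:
$\left(23 + w{\left(x \right)}\right)^{2} = \left(23 - 7\right)^{2} = 16^{2} = 256$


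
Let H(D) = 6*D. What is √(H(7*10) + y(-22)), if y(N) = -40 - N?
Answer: √402 ≈ 20.050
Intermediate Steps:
√(H(7*10) + y(-22)) = √(6*(7*10) + (-40 - 1*(-22))) = √(6*70 + (-40 + 22)) = √(420 - 18) = √402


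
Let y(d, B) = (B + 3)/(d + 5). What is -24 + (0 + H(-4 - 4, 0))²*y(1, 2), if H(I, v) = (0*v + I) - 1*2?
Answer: 178/3 ≈ 59.333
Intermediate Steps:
y(d, B) = (3 + B)/(5 + d)
H(I, v) = -2 + I (H(I, v) = (0 + I) - 2 = I - 2 = -2 + I)
-24 + (0 + H(-4 - 4, 0))²*y(1, 2) = -24 + (0 + (-2 + (-4 - 4)))²*((3 + 2)/(5 + 1)) = -24 + (0 + (-2 - 8))²*(5/6) = -24 + (0 - 10)²*((⅙)*5) = -24 + (-10)²*(⅚) = -24 + 100*(⅚) = -24 + 250/3 = 178/3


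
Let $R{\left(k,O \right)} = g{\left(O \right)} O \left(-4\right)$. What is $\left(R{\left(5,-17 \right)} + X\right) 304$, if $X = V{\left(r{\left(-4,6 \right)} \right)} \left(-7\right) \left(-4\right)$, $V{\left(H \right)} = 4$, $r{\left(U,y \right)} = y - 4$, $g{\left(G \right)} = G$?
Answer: $-317376$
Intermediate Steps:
$r{\left(U,y \right)} = -4 + y$
$R{\left(k,O \right)} = - 4 O^{2}$ ($R{\left(k,O \right)} = O O \left(-4\right) = O^{2} \left(-4\right) = - 4 O^{2}$)
$X = 112$ ($X = 4 \left(-7\right) \left(-4\right) = \left(-28\right) \left(-4\right) = 112$)
$\left(R{\left(5,-17 \right)} + X\right) 304 = \left(- 4 \left(-17\right)^{2} + 112\right) 304 = \left(\left(-4\right) 289 + 112\right) 304 = \left(-1156 + 112\right) 304 = \left(-1044\right) 304 = -317376$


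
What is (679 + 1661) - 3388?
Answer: -1048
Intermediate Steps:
(679 + 1661) - 3388 = 2340 - 3388 = -1048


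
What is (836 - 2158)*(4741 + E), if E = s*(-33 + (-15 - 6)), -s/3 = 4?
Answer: -7124258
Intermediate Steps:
s = -12 (s = -3*4 = -12)
E = 648 (E = -12*(-33 + (-15 - 6)) = -12*(-33 - 21) = -12*(-54) = 648)
(836 - 2158)*(4741 + E) = (836 - 2158)*(4741 + 648) = -1322*5389 = -7124258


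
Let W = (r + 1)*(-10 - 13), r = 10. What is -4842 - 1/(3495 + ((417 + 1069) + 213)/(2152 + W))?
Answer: -32144606667/6638704 ≈ -4842.0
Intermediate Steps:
W = -253 (W = (10 + 1)*(-10 - 13) = 11*(-23) = -253)
-4842 - 1/(3495 + ((417 + 1069) + 213)/(2152 + W)) = -4842 - 1/(3495 + ((417 + 1069) + 213)/(2152 - 253)) = -4842 - 1/(3495 + (1486 + 213)/1899) = -4842 - 1/(3495 + 1699*(1/1899)) = -4842 - 1/(3495 + 1699/1899) = -4842 - 1/6638704/1899 = -4842 - 1*1899/6638704 = -4842 - 1899/6638704 = -32144606667/6638704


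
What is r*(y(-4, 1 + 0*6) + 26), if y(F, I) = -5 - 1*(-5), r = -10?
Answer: -260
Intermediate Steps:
y(F, I) = 0 (y(F, I) = -5 + 5 = 0)
r*(y(-4, 1 + 0*6) + 26) = -10*(0 + 26) = -10*26 = -260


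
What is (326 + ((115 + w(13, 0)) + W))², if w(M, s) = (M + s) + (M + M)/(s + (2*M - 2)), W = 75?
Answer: 40462321/144 ≈ 2.8099e+5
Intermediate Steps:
w(M, s) = M + s + 2*M/(-2 + s + 2*M) (w(M, s) = (M + s) + (2*M)/(s + (-2 + 2*M)) = (M + s) + (2*M)/(-2 + s + 2*M) = (M + s) + 2*M/(-2 + s + 2*M) = M + s + 2*M/(-2 + s + 2*M))
(326 + ((115 + w(13, 0)) + W))² = (326 + ((115 + (0² - 2*0 + 2*13² + 3*13*0)/(-2 + 0 + 2*13)) + 75))² = (326 + ((115 + (0 + 0 + 2*169 + 0)/(-2 + 0 + 26)) + 75))² = (326 + ((115 + (0 + 0 + 338 + 0)/24) + 75))² = (326 + ((115 + (1/24)*338) + 75))² = (326 + ((115 + 169/12) + 75))² = (326 + (1549/12 + 75))² = (326 + 2449/12)² = (6361/12)² = 40462321/144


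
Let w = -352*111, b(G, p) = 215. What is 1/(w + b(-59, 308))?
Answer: -1/38857 ≈ -2.5735e-5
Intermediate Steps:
w = -39072
1/(w + b(-59, 308)) = 1/(-39072 + 215) = 1/(-38857) = -1/38857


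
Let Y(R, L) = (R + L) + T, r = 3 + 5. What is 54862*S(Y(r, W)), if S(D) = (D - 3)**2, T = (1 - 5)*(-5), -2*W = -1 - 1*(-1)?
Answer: 34288750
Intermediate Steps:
W = 0 (W = -(-1 - 1*(-1))/2 = -(-1 + 1)/2 = -1/2*0 = 0)
T = 20 (T = -4*(-5) = 20)
r = 8
Y(R, L) = 20 + L + R (Y(R, L) = (R + L) + 20 = (L + R) + 20 = 20 + L + R)
S(D) = (-3 + D)**2
54862*S(Y(r, W)) = 54862*(-3 + (20 + 0 + 8))**2 = 54862*(-3 + 28)**2 = 54862*25**2 = 54862*625 = 34288750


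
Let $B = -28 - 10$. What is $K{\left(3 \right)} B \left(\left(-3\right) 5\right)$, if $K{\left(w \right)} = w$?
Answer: $1710$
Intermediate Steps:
$B = -38$ ($B = -28 - 10 = -38$)
$K{\left(3 \right)} B \left(\left(-3\right) 5\right) = 3 \left(-38\right) \left(\left(-3\right) 5\right) = \left(-114\right) \left(-15\right) = 1710$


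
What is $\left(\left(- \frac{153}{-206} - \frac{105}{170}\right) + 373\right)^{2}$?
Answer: $\frac{426855768964}{3066001} \approx 1.3922 \cdot 10^{5}$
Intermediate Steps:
$\left(\left(- \frac{153}{-206} - \frac{105}{170}\right) + 373\right)^{2} = \left(\left(\left(-153\right) \left(- \frac{1}{206}\right) - \frac{21}{34}\right) + 373\right)^{2} = \left(\left(\frac{153}{206} - \frac{21}{34}\right) + 373\right)^{2} = \left(\frac{219}{1751} + 373\right)^{2} = \left(\frac{653342}{1751}\right)^{2} = \frac{426855768964}{3066001}$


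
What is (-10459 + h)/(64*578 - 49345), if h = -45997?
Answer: 56456/12353 ≈ 4.5702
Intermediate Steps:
(-10459 + h)/(64*578 - 49345) = (-10459 - 45997)/(64*578 - 49345) = -56456/(36992 - 49345) = -56456/(-12353) = -56456*(-1/12353) = 56456/12353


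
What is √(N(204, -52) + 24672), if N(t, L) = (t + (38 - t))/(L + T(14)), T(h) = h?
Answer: √24671 ≈ 157.07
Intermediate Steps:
N(t, L) = 38/(14 + L) (N(t, L) = (t + (38 - t))/(L + 14) = 38/(14 + L))
√(N(204, -52) + 24672) = √(38/(14 - 52) + 24672) = √(38/(-38) + 24672) = √(38*(-1/38) + 24672) = √(-1 + 24672) = √24671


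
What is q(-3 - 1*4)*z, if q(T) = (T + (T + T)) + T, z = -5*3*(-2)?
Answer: -840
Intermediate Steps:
z = 30 (z = -15*(-2) = 30)
q(T) = 4*T (q(T) = (T + 2*T) + T = 3*T + T = 4*T)
q(-3 - 1*4)*z = (4*(-3 - 1*4))*30 = (4*(-3 - 4))*30 = (4*(-7))*30 = -28*30 = -840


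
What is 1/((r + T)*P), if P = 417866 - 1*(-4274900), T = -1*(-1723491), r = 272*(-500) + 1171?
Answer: 1/7455219019092 ≈ 1.3413e-13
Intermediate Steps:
r = -134829 (r = -136000 + 1171 = -134829)
T = 1723491
P = 4692766 (P = 417866 + 4274900 = 4692766)
1/((r + T)*P) = 1/((-134829 + 1723491)*4692766) = (1/4692766)/1588662 = (1/1588662)*(1/4692766) = 1/7455219019092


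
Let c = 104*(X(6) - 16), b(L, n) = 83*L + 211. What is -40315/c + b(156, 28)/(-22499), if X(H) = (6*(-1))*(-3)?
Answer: -909784257/4679792 ≈ -194.41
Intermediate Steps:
b(L, n) = 211 + 83*L
X(H) = 18 (X(H) = -6*(-3) = 18)
c = 208 (c = 104*(18 - 16) = 104*2 = 208)
-40315/c + b(156, 28)/(-22499) = -40315/208 + (211 + 83*156)/(-22499) = -40315*1/208 + (211 + 12948)*(-1/22499) = -40315/208 + 13159*(-1/22499) = -40315/208 - 13159/22499 = -909784257/4679792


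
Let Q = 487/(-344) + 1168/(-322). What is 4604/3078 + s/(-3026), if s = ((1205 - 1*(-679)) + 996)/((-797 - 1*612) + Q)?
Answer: 14362596835046/9597782191527 ≈ 1.4964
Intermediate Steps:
Q = -279303/55384 (Q = 487*(-1/344) + 1168*(-1/322) = -487/344 - 584/161 = -279303/55384 ≈ -5.0430)
s = -159505920/78315359 (s = ((1205 - 1*(-679)) + 996)/((-797 - 1*612) - 279303/55384) = ((1205 + 679) + 996)/((-797 - 612) - 279303/55384) = (1884 + 996)/(-1409 - 279303/55384) = 2880/(-78315359/55384) = 2880*(-55384/78315359) = -159505920/78315359 ≈ -2.0367)
4604/3078 + s/(-3026) = 4604/3078 - 159505920/78315359/(-3026) = 4604*(1/3078) - 159505920/78315359*(-1/3026) = 2302/1539 + 79752960/118491138167 = 14362596835046/9597782191527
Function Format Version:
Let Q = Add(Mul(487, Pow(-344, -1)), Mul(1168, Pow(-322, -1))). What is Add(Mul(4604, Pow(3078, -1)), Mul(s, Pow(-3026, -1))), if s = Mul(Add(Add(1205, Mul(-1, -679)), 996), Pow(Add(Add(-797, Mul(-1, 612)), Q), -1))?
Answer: Rational(14362596835046, 9597782191527) ≈ 1.4964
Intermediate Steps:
Q = Rational(-279303, 55384) (Q = Add(Mul(487, Rational(-1, 344)), Mul(1168, Rational(-1, 322))) = Add(Rational(-487, 344), Rational(-584, 161)) = Rational(-279303, 55384) ≈ -5.0430)
s = Rational(-159505920, 78315359) (s = Mul(Add(Add(1205, Mul(-1, -679)), 996), Pow(Add(Add(-797, Mul(-1, 612)), Rational(-279303, 55384)), -1)) = Mul(Add(Add(1205, 679), 996), Pow(Add(Add(-797, -612), Rational(-279303, 55384)), -1)) = Mul(Add(1884, 996), Pow(Add(-1409, Rational(-279303, 55384)), -1)) = Mul(2880, Pow(Rational(-78315359, 55384), -1)) = Mul(2880, Rational(-55384, 78315359)) = Rational(-159505920, 78315359) ≈ -2.0367)
Add(Mul(4604, Pow(3078, -1)), Mul(s, Pow(-3026, -1))) = Add(Mul(4604, Pow(3078, -1)), Mul(Rational(-159505920, 78315359), Pow(-3026, -1))) = Add(Mul(4604, Rational(1, 3078)), Mul(Rational(-159505920, 78315359), Rational(-1, 3026))) = Add(Rational(2302, 1539), Rational(79752960, 118491138167)) = Rational(14362596835046, 9597782191527)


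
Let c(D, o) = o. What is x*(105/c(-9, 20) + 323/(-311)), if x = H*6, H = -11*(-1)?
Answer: 172887/622 ≈ 277.95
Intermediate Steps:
H = 11
x = 66 (x = 11*6 = 66)
x*(105/c(-9, 20) + 323/(-311)) = 66*(105/20 + 323/(-311)) = 66*(105*(1/20) + 323*(-1/311)) = 66*(21/4 - 323/311) = 66*(5239/1244) = 172887/622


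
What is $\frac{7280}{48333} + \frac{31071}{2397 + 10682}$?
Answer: $\frac{1596969763}{632147307} \approx 2.5263$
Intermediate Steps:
$\frac{7280}{48333} + \frac{31071}{2397 + 10682} = 7280 \cdot \frac{1}{48333} + \frac{31071}{13079} = \frac{7280}{48333} + 31071 \cdot \frac{1}{13079} = \frac{7280}{48333} + \frac{31071}{13079} = \frac{1596969763}{632147307}$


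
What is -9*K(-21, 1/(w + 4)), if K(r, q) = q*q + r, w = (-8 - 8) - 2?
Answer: 37035/196 ≈ 188.95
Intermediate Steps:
w = -18 (w = -16 - 2 = -18)
K(r, q) = r + q² (K(r, q) = q² + r = r + q²)
-9*K(-21, 1/(w + 4)) = -9*(-21 + (1/(-18 + 4))²) = -9*(-21 + (1/(-14))²) = -9*(-21 + (-1/14)²) = -9*(-21 + 1/196) = -9*(-4115/196) = 37035/196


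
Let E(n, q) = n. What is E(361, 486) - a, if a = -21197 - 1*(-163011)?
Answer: -141453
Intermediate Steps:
a = 141814 (a = -21197 + 163011 = 141814)
E(361, 486) - a = 361 - 1*141814 = 361 - 141814 = -141453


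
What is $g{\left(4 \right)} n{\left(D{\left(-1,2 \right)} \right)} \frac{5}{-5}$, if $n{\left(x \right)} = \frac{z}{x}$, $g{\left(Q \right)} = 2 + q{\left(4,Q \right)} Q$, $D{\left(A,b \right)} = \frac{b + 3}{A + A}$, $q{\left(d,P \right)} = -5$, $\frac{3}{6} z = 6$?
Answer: $- \frac{432}{5} \approx -86.4$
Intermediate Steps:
$z = 12$ ($z = 2 \cdot 6 = 12$)
$D{\left(A,b \right)} = \frac{3 + b}{2 A}$
$g{\left(Q \right)} = 2 - 5 Q$
$n{\left(x \right)} = \frac{12}{x}$
$g{\left(4 \right)} n{\left(D{\left(-1,2 \right)} \right)} \frac{5}{-5} = \left(2 - 20\right) \frac{12}{\frac{1}{2} \frac{1}{-1} \left(3 + 2\right)} \frac{5}{-5} = \left(2 - 20\right) \frac{12}{\frac{1}{2} \left(-1\right) 5} \cdot 5 \left(- \frac{1}{5}\right) = - 18 \frac{12}{- \frac{5}{2}} \left(-1\right) = - 18 \cdot 12 \left(- \frac{2}{5}\right) \left(-1\right) = \left(-18\right) \left(- \frac{24}{5}\right) \left(-1\right) = \frac{432}{5} \left(-1\right) = - \frac{432}{5}$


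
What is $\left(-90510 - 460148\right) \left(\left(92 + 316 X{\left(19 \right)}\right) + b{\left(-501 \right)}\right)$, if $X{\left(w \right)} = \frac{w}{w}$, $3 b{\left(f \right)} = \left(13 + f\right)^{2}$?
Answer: $- \frac{131809904144}{3} \approx -4.3937 \cdot 10^{10}$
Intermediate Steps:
$b{\left(f \right)} = \frac{\left(13 + f\right)^{2}}{3}$
$X{\left(w \right)} = 1$
$\left(-90510 - 460148\right) \left(\left(92 + 316 X{\left(19 \right)}\right) + b{\left(-501 \right)}\right) = \left(-90510 - 460148\right) \left(\left(92 + 316 \cdot 1\right) + \frac{\left(13 - 501\right)^{2}}{3}\right) = - 550658 \left(\left(92 + 316\right) + \frac{\left(-488\right)^{2}}{3}\right) = - 550658 \left(408 + \frac{1}{3} \cdot 238144\right) = - 550658 \left(408 + \frac{238144}{3}\right) = \left(-550658\right) \frac{239368}{3} = - \frac{131809904144}{3}$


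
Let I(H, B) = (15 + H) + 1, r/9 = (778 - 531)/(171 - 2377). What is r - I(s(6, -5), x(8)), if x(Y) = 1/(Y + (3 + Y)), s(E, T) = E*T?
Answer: 28661/2206 ≈ 12.992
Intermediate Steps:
x(Y) = 1/(3 + 2*Y)
r = -2223/2206 (r = 9*((778 - 531)/(171 - 2377)) = 9*(247/(-2206)) = 9*(247*(-1/2206)) = 9*(-247/2206) = -2223/2206 ≈ -1.0077)
I(H, B) = 16 + H
r - I(s(6, -5), x(8)) = -2223/2206 - (16 + 6*(-5)) = -2223/2206 - (16 - 30) = -2223/2206 - 1*(-14) = -2223/2206 + 14 = 28661/2206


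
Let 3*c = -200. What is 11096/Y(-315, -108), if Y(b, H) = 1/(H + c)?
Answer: -5814304/3 ≈ -1.9381e+6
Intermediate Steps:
c = -200/3 (c = (⅓)*(-200) = -200/3 ≈ -66.667)
Y(b, H) = 1/(-200/3 + H) (Y(b, H) = 1/(H - 200/3) = 1/(-200/3 + H))
11096/Y(-315, -108) = 11096/((3/(-200 + 3*(-108)))) = 11096/((3/(-200 - 324))) = 11096/((3/(-524))) = 11096/((3*(-1/524))) = 11096/(-3/524) = 11096*(-524/3) = -5814304/3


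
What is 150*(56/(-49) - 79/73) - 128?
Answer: -235958/511 ≈ -461.76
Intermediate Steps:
150*(56/(-49) - 79/73) - 128 = 150*(56*(-1/49) - 79*1/73) - 128 = 150*(-8/7 - 79/73) - 128 = 150*(-1137/511) - 128 = -170550/511 - 128 = -235958/511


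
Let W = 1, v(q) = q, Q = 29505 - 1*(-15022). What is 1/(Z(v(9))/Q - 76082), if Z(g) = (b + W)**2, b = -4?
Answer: -44527/3387703205 ≈ -1.3144e-5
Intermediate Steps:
Q = 44527 (Q = 29505 + 15022 = 44527)
Z(g) = 9 (Z(g) = (-4 + 1)**2 = (-3)**2 = 9)
1/(Z(v(9))/Q - 76082) = 1/(9/44527 - 76082) = 1/(-3387703205/44527) = -44527/3387703205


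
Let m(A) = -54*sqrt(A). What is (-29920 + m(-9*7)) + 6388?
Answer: -23532 - 162*I*sqrt(7) ≈ -23532.0 - 428.61*I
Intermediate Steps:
(-29920 + m(-9*7)) + 6388 = (-29920 - 54*3*I*sqrt(7)) + 6388 = (-29920 - 162*I*sqrt(7)) + 6388 = -23532 - 162*I*sqrt(7)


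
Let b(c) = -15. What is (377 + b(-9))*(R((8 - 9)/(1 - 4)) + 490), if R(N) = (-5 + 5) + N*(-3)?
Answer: 177018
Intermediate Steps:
R(N) = -3*N (R(N) = 0 - 3*N = -3*N)
(377 + b(-9))*(R((8 - 9)/(1 - 4)) + 490) = (377 - 15)*(-3*(8 - 9)/(1 - 4) + 490) = 362*(-(-3)/(-3) + 490) = 362*(-(-3)*(-1)/3 + 490) = 362*(-3*⅓ + 490) = 362*(-1 + 490) = 362*489 = 177018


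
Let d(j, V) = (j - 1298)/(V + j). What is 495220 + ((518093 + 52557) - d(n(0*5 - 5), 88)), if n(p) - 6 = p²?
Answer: 18119971/17 ≈ 1.0659e+6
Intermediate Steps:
n(p) = 6 + p²
d(j, V) = (-1298 + j)/(V + j)
495220 + ((518093 + 52557) - d(n(0*5 - 5), 88)) = 495220 + ((518093 + 52557) - (-1298 + (6 + (0*5 - 5)²))/(88 + (6 + (0*5 - 5)²))) = 495220 + (570650 - (-1298 + (6 + (0 - 5)²))/(88 + (6 + (0 - 5)²))) = 495220 + (570650 - (-1298 + (6 + (-5)²))/(88 + (6 + (-5)²))) = 495220 + (570650 - (-1298 + (6 + 25))/(88 + (6 + 25))) = 495220 + (570650 - (-1298 + 31)/(88 + 31)) = 495220 + (570650 - (-1267)/119) = 495220 + (570650 - 1*(-181/17)) = 495220 + (570650 + 181/17) = 495220 + 9701231/17 = 18119971/17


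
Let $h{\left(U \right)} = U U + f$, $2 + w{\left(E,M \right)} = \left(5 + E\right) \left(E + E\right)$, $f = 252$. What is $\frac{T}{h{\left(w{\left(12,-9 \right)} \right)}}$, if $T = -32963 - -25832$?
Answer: $- \frac{7131}{165088} \approx -0.043195$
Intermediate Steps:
$w{\left(E,M \right)} = -2 + 2 E \left(5 + E\right)$ ($w{\left(E,M \right)} = -2 + \left(5 + E\right) \left(E + E\right) = -2 + \left(5 + E\right) 2 E = -2 + 2 E \left(5 + E\right)$)
$T = -7131$ ($T = -32963 + 25832 = -7131$)
$h{\left(U \right)} = 252 + U^{2}$ ($h{\left(U \right)} = U U + 252 = U^{2} + 252 = 252 + U^{2}$)
$\frac{T}{h{\left(w{\left(12,-9 \right)} \right)}} = - \frac{7131}{252 + \left(-2 + 2 \cdot 12^{2} + 10 \cdot 12\right)^{2}} = - \frac{7131}{252 + \left(-2 + 2 \cdot 144 + 120\right)^{2}} = - \frac{7131}{252 + \left(-2 + 288 + 120\right)^{2}} = - \frac{7131}{252 + 406^{2}} = - \frac{7131}{252 + 164836} = - \frac{7131}{165088}$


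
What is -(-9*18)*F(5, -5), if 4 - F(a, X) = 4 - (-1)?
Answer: -162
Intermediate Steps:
F(a, X) = -1 (F(a, X) = 4 - (4 - (-1)) = 4 - (4 - 1*(-1)) = 4 - (4 + 1) = 4 - 1*5 = 4 - 5 = -1)
-(-9*18)*F(5, -5) = -(-9*18)*(-1) = -(-162)*(-1) = -1*162 = -162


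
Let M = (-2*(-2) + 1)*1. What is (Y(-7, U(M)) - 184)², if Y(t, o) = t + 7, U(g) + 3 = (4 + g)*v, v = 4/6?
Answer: 33856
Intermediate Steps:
v = ⅔ (v = 4*(⅙) = ⅔ ≈ 0.66667)
M = 5 (M = (4 + 1)*1 = 5*1 = 5)
U(g) = -⅓ + 2*g/3 (U(g) = -3 + (4 + g)*(⅔) = -3 + (8/3 + 2*g/3) = -⅓ + 2*g/3)
Y(t, o) = 7 + t
(Y(-7, U(M)) - 184)² = ((7 - 7) - 184)² = (0 - 184)² = (-184)² = 33856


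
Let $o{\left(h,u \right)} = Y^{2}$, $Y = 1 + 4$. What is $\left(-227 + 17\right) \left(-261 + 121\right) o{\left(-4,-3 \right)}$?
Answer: $735000$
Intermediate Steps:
$Y = 5$
$o{\left(h,u \right)} = 25$ ($o{\left(h,u \right)} = 5^{2} = 25$)
$\left(-227 + 17\right) \left(-261 + 121\right) o{\left(-4,-3 \right)} = \left(-227 + 17\right) \left(-261 + 121\right) 25 = \left(-210\right) \left(-140\right) 25 = 29400 \cdot 25 = 735000$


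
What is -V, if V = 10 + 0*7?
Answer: -10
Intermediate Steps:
V = 10 (V = 10 + 0 = 10)
-V = -1*10 = -10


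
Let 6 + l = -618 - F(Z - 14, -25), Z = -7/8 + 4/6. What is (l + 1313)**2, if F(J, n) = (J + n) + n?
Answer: 326777929/576 ≈ 5.6732e+5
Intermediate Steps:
Z = -5/24 (Z = -7*1/8 + 4*(1/6) = -7/8 + 2/3 = -5/24 ≈ -0.20833)
F(J, n) = J + 2*n
l = -13435/24 (l = -6 + (-618 - ((-5/24 - 14) + 2*(-25))) = -6 + (-618 - (-341/24 - 50)) = -6 + (-618 - 1*(-1541/24)) = -6 + (-618 + 1541/24) = -6 - 13291/24 = -13435/24 ≈ -559.79)
(l + 1313)**2 = (-13435/24 + 1313)**2 = (18077/24)**2 = 326777929/576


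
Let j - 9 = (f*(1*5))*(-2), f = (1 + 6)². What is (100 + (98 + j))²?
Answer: 80089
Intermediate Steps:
f = 49 (f = 7² = 49)
j = -481 (j = 9 + (49*(1*5))*(-2) = 9 + (49*5)*(-2) = 9 + 245*(-2) = 9 - 490 = -481)
(100 + (98 + j))² = (100 + (98 - 481))² = (100 - 383)² = (-283)² = 80089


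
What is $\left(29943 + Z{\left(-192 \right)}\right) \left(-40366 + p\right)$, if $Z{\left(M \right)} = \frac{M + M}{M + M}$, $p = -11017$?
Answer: $-1538612552$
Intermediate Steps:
$Z{\left(M \right)} = 1$ ($Z{\left(M \right)} = \frac{2 M}{2 M} = 2 M \frac{1}{2 M} = 1$)
$\left(29943 + Z{\left(-192 \right)}\right) \left(-40366 + p\right) = \left(29943 + 1\right) \left(-40366 - 11017\right) = 29944 \left(-51383\right) = -1538612552$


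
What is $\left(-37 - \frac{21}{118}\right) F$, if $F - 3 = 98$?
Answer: $- \frac{443087}{118} \approx -3755.0$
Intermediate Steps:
$F = 101$ ($F = 3 + 98 = 101$)
$\left(-37 - \frac{21}{118}\right) F = \left(-37 - \frac{21}{118}\right) 101 = \left(- \frac{4387}{118}\right) 101 = - \frac{443087}{118}$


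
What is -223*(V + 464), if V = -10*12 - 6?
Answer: -75374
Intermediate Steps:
V = -126 (V = -120 - 6 = -126)
-223*(V + 464) = -223*(-126 + 464) = -223*338 = -75374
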